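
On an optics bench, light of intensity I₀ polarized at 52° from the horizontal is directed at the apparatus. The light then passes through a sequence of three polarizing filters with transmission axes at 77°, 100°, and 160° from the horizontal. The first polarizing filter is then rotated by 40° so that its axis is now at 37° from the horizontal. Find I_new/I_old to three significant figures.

I_new/I_old ≈ 0.276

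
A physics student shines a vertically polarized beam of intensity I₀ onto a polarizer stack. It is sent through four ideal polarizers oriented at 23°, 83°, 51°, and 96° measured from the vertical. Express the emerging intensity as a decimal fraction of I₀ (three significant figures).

≈ 0.0762 I₀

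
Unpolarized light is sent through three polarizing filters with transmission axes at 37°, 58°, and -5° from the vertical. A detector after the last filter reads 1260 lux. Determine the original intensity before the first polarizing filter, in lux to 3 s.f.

I₀ ≈ 1.40e4 lux

Unpolarized light through the first polarizer → I₁ = ½ I₀, now polarized at 37°.
I₂ = I₁ cos²(58° − 37°) = 0.5 I₀ · cos²(21°) = 0.4358 I₀.
I₃ = I₂ cos²(-5° − 58°) = 0.4358 I₀ · cos²(63°) = 0.08982 I₀.
So 1260 lux = 0.08982 I₀, giving I₀ = 1260/0.08982 = 1.403e+04 lux.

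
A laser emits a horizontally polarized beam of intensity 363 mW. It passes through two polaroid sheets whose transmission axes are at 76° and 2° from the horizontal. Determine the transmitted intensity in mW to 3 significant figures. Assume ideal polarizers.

By Malus's law, I₁ = 363 mW · cos²(76°) = 21.25 mW.
I₂ = I₁ · cos²(74°) = 21.25 · 0.07598 = 1.614 mW.

I ≈ 1.61 mW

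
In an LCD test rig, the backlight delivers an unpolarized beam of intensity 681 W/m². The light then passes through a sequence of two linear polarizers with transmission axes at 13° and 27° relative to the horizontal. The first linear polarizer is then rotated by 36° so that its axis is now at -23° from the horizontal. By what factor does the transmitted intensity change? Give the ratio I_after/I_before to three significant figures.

I_new/I_old ≈ 0.439

Before rotation:
Unpolarized light through the first polarizer → I₁ = ½ I₀, now polarized at 13°.
I₂ = I₁ cos²(27° − 13°) = 0.5 I₀ · cos²(14°) = 0.4707 I₀.
After rotation:
Unpolarized light through the first polarizer → I₁ = ½ I₀, now polarized at -23°.
I₂ = I₁ cos²(27° + 23°) = 0.5 I₀ · cos²(50°) = 0.2066 I₀.
Ratio = 0.2066 / 0.4707 = 0.4389.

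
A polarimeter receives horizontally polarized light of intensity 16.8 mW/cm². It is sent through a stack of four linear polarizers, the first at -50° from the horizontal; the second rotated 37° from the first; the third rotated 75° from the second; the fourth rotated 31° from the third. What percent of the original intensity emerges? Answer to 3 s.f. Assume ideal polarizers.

I₁ = 16.8 mW/cm² · cos²(50°) = 6.941 mW/cm².
I₂ = I₁ · cos²(37°) = 6.941 · 0.6378 = 4.427 mW/cm².
I₃ = I₂ · cos²(75°) = 4.427 · 0.06699 = 0.2966 mW/cm².
I₄ = I₃ · cos²(31°) = 0.2966 · 0.7347 = 0.2179 mW/cm².
That is 1.297% of the incident intensity.

≈ 1.30%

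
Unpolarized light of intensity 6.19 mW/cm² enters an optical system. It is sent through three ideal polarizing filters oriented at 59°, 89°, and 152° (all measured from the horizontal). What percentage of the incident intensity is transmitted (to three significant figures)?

Unpolarized light through the first polarizer → I₁ = 6.19 mW/cm²/2 = 3.095 mW/cm², polarized at 59°.
I₂ = I₁ · cos²(30°) = 3.095 · 0.75 = 2.321 mW/cm².
I₃ = I₂ · cos²(63°) = 2.321 · 0.2061 = 0.4784 mW/cm².
That is 7.729% of the incident intensity.

≈ 7.73%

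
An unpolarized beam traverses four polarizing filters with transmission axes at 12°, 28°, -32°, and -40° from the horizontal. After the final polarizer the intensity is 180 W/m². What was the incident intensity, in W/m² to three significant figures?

Unpolarized light through the first polarizer → I₁ = ½ I₀, now polarized at 12°.
I₂ = I₁ cos²(28° − 12°) = 0.5 I₀ · cos²(16°) = 0.462 I₀.
I₃ = I₂ cos²(-32° − 28°) = 0.462 I₀ · cos²(60°) = 0.1155 I₀.
I₄ = I₃ cos²(-40° + 32°) = 0.1155 I₀ · cos²(8°) = 0.1133 I₀.
So 180 W/m² = 0.1133 I₀, giving I₀ = 180/0.1133 = 1589 W/m².

I₀ ≈ 1590 W/m²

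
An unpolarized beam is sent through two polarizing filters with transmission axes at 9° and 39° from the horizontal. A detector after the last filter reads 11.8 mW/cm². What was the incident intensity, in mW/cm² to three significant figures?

Unpolarized light through the first polarizer → I₁ = ½ I₀, now polarized at 9°.
I₂ = I₁ cos²(39° − 9°) = 0.5 I₀ · cos²(30°) = 0.375 I₀.
So 11.8 mW/cm² = 0.375 I₀, giving I₀ = 11.8/0.375 = 31.47 mW/cm².

I₀ ≈ 31.5 mW/cm²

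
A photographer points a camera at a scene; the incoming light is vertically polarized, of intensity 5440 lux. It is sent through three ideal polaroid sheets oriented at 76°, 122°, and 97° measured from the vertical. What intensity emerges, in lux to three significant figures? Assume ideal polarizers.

I ≈ 126 lux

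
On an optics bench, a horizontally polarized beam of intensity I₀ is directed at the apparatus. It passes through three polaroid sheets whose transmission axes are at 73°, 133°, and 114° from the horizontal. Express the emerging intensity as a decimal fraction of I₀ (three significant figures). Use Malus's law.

≈ 0.0191 I₀

By Malus's law, I₁ = I₀ cos²(73° − 0°) = I₀ cos²(73°) = 0.08548 I₀.
I₂ = I₁ cos²(133° − 73°) = 0.08548 I₀ · cos²(60°) = 0.02137 I₀.
I₃ = I₂ cos²(114° − 133°) = 0.02137 I₀ · cos²(19°) = 0.01911 I₀.
Transmitted fraction = 0.01911.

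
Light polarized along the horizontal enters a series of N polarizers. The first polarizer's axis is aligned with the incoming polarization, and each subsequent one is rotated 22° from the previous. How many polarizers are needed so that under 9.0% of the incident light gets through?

First polarizer is aligned with the polarization: full transmission.
Each further stage multiplies by cos²(22°) = 0.8597.
After N polarizers: T = 0.8597^(N−1). Require T < 0.090 ⇒ N−1 > ln(0.090)/ln(0.8597) = 15.92, so N−1 ≥ 16 and N = 17.
Check: N=17 gives T = 0.08898 < 0.090; N=16 gives T = 0.1035.

N = 17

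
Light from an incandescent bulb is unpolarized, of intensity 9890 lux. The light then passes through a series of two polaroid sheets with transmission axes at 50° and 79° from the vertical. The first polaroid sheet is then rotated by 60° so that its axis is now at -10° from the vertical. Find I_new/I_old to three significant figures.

I_new/I_old ≈ 0.000398

Before rotation:
Unpolarized light through the first polarizer → I₁ = ½ I₀, now polarized at 50°.
I₂ = I₁ cos²(79° − 50°) = 0.5 I₀ · cos²(29°) = 0.3825 I₀.
After rotation:
Unpolarized light through the first polarizer → I₁ = ½ I₀, now polarized at -10°.
I₂ = I₁ cos²(79° + 10°) = 0.5 I₀ · cos²(89°) = 0.0001523 I₀.
Ratio = 0.0001523 / 0.3825 = 0.0003982.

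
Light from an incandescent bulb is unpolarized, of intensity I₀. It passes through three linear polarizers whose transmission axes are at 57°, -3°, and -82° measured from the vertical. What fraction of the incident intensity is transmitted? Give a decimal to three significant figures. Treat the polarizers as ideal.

Unpolarized light through the first polarizer → I₁ = ½ I₀, now polarized at 57°.
I₂ = I₁ cos²(-3° − 57°) = 0.5 I₀ · cos²(60°) = 0.125 I₀.
I₃ = I₂ cos²(-82° + 3°) = 0.125 I₀ · cos²(79°) = 0.004551 I₀.
Transmitted fraction = 0.004551.

≈ 0.00455 I₀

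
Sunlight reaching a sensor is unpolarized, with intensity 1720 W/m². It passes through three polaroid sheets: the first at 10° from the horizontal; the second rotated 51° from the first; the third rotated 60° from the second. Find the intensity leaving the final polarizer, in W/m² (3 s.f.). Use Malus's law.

Unpolarized light through the first polarizer → I₁ = 1720 W/m²/2 = 860 W/m², polarized at 10°.
I₂ = I₁ · cos²(51°) = 860 · 0.396 = 340.6 W/m².
I₃ = I₂ · cos²(60°) = 340.6 · 0.25 = 85.15 W/m².

I ≈ 85.1 W/m²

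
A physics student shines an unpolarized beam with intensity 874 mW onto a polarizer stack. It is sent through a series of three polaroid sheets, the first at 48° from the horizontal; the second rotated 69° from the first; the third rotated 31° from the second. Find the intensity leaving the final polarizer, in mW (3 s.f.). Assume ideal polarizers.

Unpolarized light through the first polarizer → I₁ = 874 mW/2 = 437 mW, polarized at 48°.
I₂ = I₁ · cos²(69°) = 437 · 0.1284 = 56.12 mW.
I₃ = I₂ · cos²(31°) = 56.12 · 0.7347 = 41.24 mW.

I ≈ 41.2 mW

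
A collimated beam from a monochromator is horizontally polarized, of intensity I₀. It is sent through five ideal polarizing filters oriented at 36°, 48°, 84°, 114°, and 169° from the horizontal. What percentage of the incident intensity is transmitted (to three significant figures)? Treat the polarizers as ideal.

I₁ = I₀ cos²(36° − 0°) = I₀ cos²(36°) = 0.6545 I₀.
I₂ = I₁ cos²(48° − 36°) = 0.6545 I₀ · cos²(12°) = 0.6262 I₀.
I₃ = I₂ cos²(84° − 48°) = 0.6262 I₀ · cos²(36°) = 0.4099 I₀.
I₄ = I₃ cos²(114° − 84°) = 0.4099 I₀ · cos²(30°) = 0.3074 I₀.
I₅ = I₄ cos²(169° − 114°) = 0.3074 I₀ · cos²(55°) = 0.1011 I₀.
That is 10.11% of the incident intensity.

≈ 10.1%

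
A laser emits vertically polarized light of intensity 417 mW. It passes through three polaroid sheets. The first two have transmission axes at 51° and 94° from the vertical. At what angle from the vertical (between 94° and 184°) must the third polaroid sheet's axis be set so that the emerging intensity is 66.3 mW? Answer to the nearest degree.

θ ≈ 124°

I₁ = I₀ cos²(51° − 0°) = I₀ cos²(51°) = 0.396 I₀.
I₂ = I₁ cos²(94° − 51°) = 0.396 I₀ · cos²(43°) = 0.2118 I₀.
Target fraction: 66.3 / 417 mW = 0.159 of I₀.
Need I₃/I₀ = 0.159, so cos²(θ − 94°) = 0.159 / 0.2118 = 0.7505.
θ − 94° = arccos(√0.7505) = 30.0°, giving θ ≈ 94 + 30.0 = 124.0°.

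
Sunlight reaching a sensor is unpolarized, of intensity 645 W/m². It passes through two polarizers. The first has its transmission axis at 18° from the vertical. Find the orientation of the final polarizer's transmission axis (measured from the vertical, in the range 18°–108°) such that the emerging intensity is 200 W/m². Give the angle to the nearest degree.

θ ≈ 56°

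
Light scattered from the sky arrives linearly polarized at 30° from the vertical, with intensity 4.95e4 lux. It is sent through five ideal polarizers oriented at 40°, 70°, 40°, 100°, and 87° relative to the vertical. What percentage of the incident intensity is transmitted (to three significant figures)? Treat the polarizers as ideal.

≈ 12.9%

By Malus's law, I₁ = 4.95e4 lux · cos²(10°) = 4.801e+04 lux.
I₂ = I₁ · cos²(30°) = 4.801e+04 · 0.75 = 3.601e+04 lux.
I₃ = I₂ · cos²(30°) = 3.601e+04 · 0.75 = 2.7e+04 lux.
I₄ = I₃ · cos²(60°) = 2.7e+04 · 0.25 = 6751 lux.
I₅ = I₄ · cos²(13°) = 6751 · 0.9494 = 6409 lux.
That is 12.95% of the incident intensity.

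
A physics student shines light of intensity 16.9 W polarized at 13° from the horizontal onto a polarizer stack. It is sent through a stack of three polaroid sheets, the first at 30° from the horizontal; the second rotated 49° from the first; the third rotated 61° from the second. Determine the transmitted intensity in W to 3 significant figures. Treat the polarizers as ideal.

I ≈ 1.56 W

I₁ = 16.9 W · cos²(17°) = 15.46 W.
I₂ = I₁ · cos²(49°) = 15.46 · 0.4304 = 6.652 W.
I₃ = I₂ · cos²(61°) = 6.652 · 0.235 = 1.564 W.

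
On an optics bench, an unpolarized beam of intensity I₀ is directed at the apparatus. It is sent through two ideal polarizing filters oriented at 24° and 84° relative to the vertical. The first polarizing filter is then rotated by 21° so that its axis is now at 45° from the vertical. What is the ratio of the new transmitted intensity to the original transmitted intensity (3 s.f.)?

I_new/I_old ≈ 2.42

Before rotation:
Unpolarized light through the first polarizer → I₁ = ½ I₀, now polarized at 24°.
I₂ = I₁ cos²(84° − 24°) = 0.5 I₀ · cos²(60°) = 0.125 I₀.
After rotation:
Unpolarized light through the first polarizer → I₁ = ½ I₀, now polarized at 45°.
I₂ = I₁ cos²(84° − 45°) = 0.5 I₀ · cos²(39°) = 0.302 I₀.
Ratio = 0.302 / 0.125 = 2.416.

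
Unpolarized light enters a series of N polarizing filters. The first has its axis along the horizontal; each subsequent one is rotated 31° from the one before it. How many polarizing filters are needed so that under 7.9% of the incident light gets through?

N = 7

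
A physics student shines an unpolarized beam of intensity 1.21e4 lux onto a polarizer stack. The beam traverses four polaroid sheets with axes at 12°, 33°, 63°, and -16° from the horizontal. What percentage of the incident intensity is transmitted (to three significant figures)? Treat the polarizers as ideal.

≈ 1.19%

Unpolarized light through the first polarizer → I₁ = 1.21e4 lux/2 = 6050 lux, polarized at 12°.
I₂ = I₁ · cos²(21°) = 6050 · 0.8716 = 5273 lux.
I₃ = I₂ · cos²(30°) = 5273 · 0.75 = 3955 lux.
I₄ = I₃ · cos²(79°) = 3955 · 0.03641 = 144 lux.
That is 1.19% of the incident intensity.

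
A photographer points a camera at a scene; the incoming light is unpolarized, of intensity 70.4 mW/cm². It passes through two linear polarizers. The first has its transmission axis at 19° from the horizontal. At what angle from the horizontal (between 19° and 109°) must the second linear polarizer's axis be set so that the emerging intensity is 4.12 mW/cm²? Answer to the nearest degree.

Unpolarized light through the first polarizer → I₁ = ½ I₀, now polarized at 19°.
Target fraction: 4.12 / 70.4 mW/cm² = 0.05852 of I₀.
Need I₂/I₀ = 0.05852, so cos²(θ − 19°) = 0.05852 / 0.5 = 0.117.
θ − 19° = arccos(√0.117) = 70.0°, giving θ ≈ 19 + 70.0 = 89.0°.

θ ≈ 89°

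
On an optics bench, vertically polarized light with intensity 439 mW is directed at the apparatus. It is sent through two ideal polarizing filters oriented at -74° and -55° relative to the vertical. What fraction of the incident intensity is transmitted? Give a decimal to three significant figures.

I/I₀ ≈ 0.0679

By Malus's law, I₁ = 439 mW · cos²(74°) = 33.35 mW.
I₂ = I₁ · cos²(19°) = 33.35 · 0.894 = 29.82 mW.
Transmitted fraction = 0.06792.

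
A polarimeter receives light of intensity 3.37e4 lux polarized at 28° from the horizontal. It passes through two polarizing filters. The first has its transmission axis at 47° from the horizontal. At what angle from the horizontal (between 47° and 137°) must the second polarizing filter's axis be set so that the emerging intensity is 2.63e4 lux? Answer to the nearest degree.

I₁ = I₀ cos²(47° − 28°) = I₀ cos²(19°) = 0.894 I₀.
Target fraction: 2.63e4 / 3.37e4 lux = 0.7804 of I₀.
Need I₂/I₀ = 0.7804, so cos²(θ − 47°) = 0.7804 / 0.894 = 0.8729.
θ − 47° = arccos(√0.8729) = 20.9°, giving θ ≈ 47 + 20.9 = 67.9°.

θ ≈ 68°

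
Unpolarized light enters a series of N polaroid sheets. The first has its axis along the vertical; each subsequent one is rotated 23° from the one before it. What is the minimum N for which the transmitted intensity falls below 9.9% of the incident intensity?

First polarizer halves the unpolarized light: factor 1/2.
Each further stage multiplies by cos²(23°) = 0.8473.
After N polarizers: T = 0.5·0.8473^(N−1). Require T < 0.099 ⇒ N−1 > ln(0.099/0.5)/ln(0.8473) = 9.78, so N−1 ≥ 10 and N = 11.
Check: N=11 gives T = 0.09539 < 0.099; N=10 gives T = 0.1126.

N = 11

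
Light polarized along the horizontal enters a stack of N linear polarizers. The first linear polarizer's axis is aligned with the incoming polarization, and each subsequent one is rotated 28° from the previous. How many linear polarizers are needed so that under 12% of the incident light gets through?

First polarizer is aligned with the polarization: full transmission.
Each further stage multiplies by cos²(28°) = 0.7796.
After N polarizers: T = 0.7796^(N−1). Require T < 0.12 ⇒ N−1 > ln(0.12)/ln(0.7796) = 8.52, so N−1 ≥ 9 and N = 10.
Check: N=10 gives T = 0.1064 < 0.12; N=9 gives T = 0.1364.

N = 10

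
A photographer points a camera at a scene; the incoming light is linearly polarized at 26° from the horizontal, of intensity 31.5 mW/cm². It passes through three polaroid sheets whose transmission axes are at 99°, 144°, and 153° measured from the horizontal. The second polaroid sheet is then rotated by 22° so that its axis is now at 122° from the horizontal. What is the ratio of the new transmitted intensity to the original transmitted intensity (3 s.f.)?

Before rotation:
By Malus's law, I₁ = I₀ cos²(99° − 26°) = I₀ cos²(73°) = 0.08548 I₀.
I₂ = I₁ cos²(144° − 99°) = 0.08548 I₀ · cos²(45°) = 0.04274 I₀.
I₃ = I₂ cos²(153° − 144°) = 0.04274 I₀ · cos²(9°) = 0.04169 I₀.
After rotation:
I₁ = I₀ cos²(99° − 26°) = I₀ cos²(73°) = 0.08548 I₀.
I₂ = I₁ cos²(122° − 99°) = 0.08548 I₀ · cos²(23°) = 0.07243 I₀.
I₃ = I₂ cos²(153° − 122°) = 0.07243 I₀ · cos²(31°) = 0.05322 I₀.
Ratio = 0.05322 / 0.04169 = 1.276.

I_new/I_old ≈ 1.28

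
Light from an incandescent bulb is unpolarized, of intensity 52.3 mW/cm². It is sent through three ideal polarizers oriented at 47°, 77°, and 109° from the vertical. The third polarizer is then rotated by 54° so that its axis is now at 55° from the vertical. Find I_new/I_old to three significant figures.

Before rotation:
Unpolarized light through the first polarizer → I₁ = ½ I₀, now polarized at 47°.
I₂ = I₁ cos²(77° − 47°) = 0.5 I₀ · cos²(30°) = 0.375 I₀.
I₃ = I₂ cos²(109° − 77°) = 0.375 I₀ · cos²(32°) = 0.2697 I₀.
After rotation:
Unpolarized light through the first polarizer → I₁ = ½ I₀, now polarized at 47°.
I₂ = I₁ cos²(77° − 47°) = 0.5 I₀ · cos²(30°) = 0.375 I₀.
I₃ = I₂ cos²(55° − 77°) = 0.375 I₀ · cos²(22°) = 0.3224 I₀.
Ratio = 0.3224 / 0.2697 = 1.195.

I_new/I_old ≈ 1.20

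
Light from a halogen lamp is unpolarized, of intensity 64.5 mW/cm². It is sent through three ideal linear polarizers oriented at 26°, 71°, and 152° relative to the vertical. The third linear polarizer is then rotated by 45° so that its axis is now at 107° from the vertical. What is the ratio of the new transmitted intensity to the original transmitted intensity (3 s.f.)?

Before rotation:
Unpolarized light through the first polarizer → I₁ = ½ I₀, now polarized at 26°.
I₂ = I₁ cos²(71° − 26°) = 0.5 I₀ · cos²(45°) = 0.25 I₀.
I₃ = I₂ cos²(152° − 71°) = 0.25 I₀ · cos²(81°) = 0.006118 I₀.
After rotation:
Unpolarized light through the first polarizer → I₁ = ½ I₀, now polarized at 26°.
I₂ = I₁ cos²(71° − 26°) = 0.5 I₀ · cos²(45°) = 0.25 I₀.
I₃ = I₂ cos²(107° − 71°) = 0.25 I₀ · cos²(36°) = 0.1636 I₀.
Ratio = 0.1636 / 0.006118 = 26.75.

I_new/I_old ≈ 26.7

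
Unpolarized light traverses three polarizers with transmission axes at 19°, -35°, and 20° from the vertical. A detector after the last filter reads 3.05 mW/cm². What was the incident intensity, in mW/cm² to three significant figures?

I₀ ≈ 53.7 mW/cm²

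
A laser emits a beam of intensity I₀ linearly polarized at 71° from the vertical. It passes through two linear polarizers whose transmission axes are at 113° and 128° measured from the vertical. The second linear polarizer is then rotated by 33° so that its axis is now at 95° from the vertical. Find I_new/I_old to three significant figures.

I_new/I_old ≈ 0.969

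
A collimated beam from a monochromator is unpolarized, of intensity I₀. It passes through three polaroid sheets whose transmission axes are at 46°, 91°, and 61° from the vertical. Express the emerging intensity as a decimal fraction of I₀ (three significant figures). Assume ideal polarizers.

≈ 0.188 I₀

Unpolarized light through the first polarizer → I₁ = ½ I₀, now polarized at 46°.
I₂ = I₁ cos²(91° − 46°) = 0.5 I₀ · cos²(45°) = 0.25 I₀.
I₃ = I₂ cos²(61° − 91°) = 0.25 I₀ · cos²(30°) = 0.1875 I₀.
Transmitted fraction = 0.1875.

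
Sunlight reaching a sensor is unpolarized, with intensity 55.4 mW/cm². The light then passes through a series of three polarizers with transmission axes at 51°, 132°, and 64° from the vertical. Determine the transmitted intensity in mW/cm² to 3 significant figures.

Unpolarized light through the first polarizer → I₁ = 55.4 mW/cm²/2 = 27.7 mW/cm², polarized at 51°.
I₂ = I₁ · cos²(81°) = 27.7 · 0.02447 = 0.6779 mW/cm².
I₃ = I₂ · cos²(68°) = 0.6779 · 0.1403 = 0.09513 mW/cm².

I ≈ 0.0951 mW/cm²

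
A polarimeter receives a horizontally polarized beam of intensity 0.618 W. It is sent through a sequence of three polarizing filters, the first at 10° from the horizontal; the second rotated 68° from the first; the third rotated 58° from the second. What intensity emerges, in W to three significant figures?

I ≈ 0.0236 W

I₁ = 0.618 W · cos²(10°) = 0.5994 W.
I₂ = I₁ · cos²(68°) = 0.5994 · 0.1403 = 0.08411 W.
I₃ = I₂ · cos²(58°) = 0.08411 · 0.2808 = 0.02362 W.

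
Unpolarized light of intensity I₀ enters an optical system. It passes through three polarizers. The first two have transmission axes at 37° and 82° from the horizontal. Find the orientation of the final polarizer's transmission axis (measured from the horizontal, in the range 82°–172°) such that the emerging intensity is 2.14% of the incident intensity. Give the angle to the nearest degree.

θ ≈ 155°

Unpolarized light through the first polarizer → I₁ = ½ I₀, now polarized at 37°.
I₂ = I₁ cos²(82° − 37°) = 0.5 I₀ · cos²(45°) = 0.25 I₀.
Need I₃/I₀ = 0.0214, so cos²(θ − 82°) = 0.0214 / 0.25 = 0.0856.
θ − 82° = arccos(√0.0856) = 73.0°, giving θ ≈ 82 + 73.0 = 155.0°.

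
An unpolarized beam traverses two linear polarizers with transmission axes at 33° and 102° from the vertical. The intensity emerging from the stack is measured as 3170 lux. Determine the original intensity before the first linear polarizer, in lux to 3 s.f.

Unpolarized light through the first polarizer → I₁ = ½ I₀, now polarized at 33°.
I₂ = I₁ cos²(102° − 33°) = 0.5 I₀ · cos²(69°) = 0.06421 I₀.
So 3170 lux = 0.06421 I₀, giving I₀ = 3170/0.06421 = 4.937e+04 lux.

I₀ ≈ 4.94e4 lux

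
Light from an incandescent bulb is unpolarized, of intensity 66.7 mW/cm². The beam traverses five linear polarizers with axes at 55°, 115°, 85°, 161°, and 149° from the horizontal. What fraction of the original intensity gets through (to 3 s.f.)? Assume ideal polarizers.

I/I₀ ≈ 0.00525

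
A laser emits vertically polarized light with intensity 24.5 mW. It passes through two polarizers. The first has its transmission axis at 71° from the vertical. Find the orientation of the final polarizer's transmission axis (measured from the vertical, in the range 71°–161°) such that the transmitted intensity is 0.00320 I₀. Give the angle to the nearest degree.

By Malus's law, I₁ = I₀ cos²(71° − 0°) = I₀ cos²(71°) = 0.106 I₀.
Need I₂/I₀ = 0.0032, so cos²(θ − 71°) = 0.0032 / 0.106 = 0.03019.
θ − 71° = arccos(√0.03019) = 80.0°, giving θ ≈ 71 + 80.0 = 151.0°.

θ ≈ 151°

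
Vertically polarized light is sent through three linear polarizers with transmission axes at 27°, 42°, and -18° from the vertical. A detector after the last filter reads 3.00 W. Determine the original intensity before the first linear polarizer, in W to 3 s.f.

By Malus's law, I₁ = I₀ cos²(27° − 0°) = I₀ cos²(27°) = 0.7939 I₀.
I₂ = I₁ cos²(42° − 27°) = 0.7939 I₀ · cos²(15°) = 0.7407 I₀.
I₃ = I₂ cos²(-18° − 42°) = 0.7407 I₀ · cos²(60°) = 0.1852 I₀.
So 3.00 W = 0.1852 I₀, giving I₀ = 3.00/0.1852 = 16.2 W.

I₀ ≈ 16.2 W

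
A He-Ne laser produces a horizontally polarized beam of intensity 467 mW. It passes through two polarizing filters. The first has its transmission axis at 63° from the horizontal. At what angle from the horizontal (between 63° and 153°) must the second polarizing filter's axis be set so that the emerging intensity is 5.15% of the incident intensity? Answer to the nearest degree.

By Malus's law, I₁ = I₀ cos²(63° − 0°) = I₀ cos²(63°) = 0.2061 I₀.
Need I₂/I₀ = 0.0515, so cos²(θ − 63°) = 0.0515 / 0.2061 = 0.2499.
θ − 63° = arccos(√0.2499) = 60.0°, giving θ ≈ 63 + 60.0 = 123.0°.

θ ≈ 123°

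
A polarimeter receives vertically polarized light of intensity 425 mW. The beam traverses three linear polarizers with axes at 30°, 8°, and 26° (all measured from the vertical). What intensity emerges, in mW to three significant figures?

I ≈ 248 mW

I₁ = 425 mW · cos²(30°) = 318.8 mW.
I₂ = I₁ · cos²(22°) = 318.8 · 0.8597 = 274 mW.
I₃ = I₂ · cos²(18°) = 274 · 0.9045 = 247.9 mW.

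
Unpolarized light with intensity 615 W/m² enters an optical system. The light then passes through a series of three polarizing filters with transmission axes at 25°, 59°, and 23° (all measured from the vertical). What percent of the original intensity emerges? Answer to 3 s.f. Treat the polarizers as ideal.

Unpolarized light through the first polarizer → I₁ = 615 W/m²/2 = 307.5 W/m², polarized at 25°.
I₂ = I₁ · cos²(34°) = 307.5 · 0.6873 = 211.3 W/m².
I₃ = I₂ · cos²(36°) = 211.3 · 0.6545 = 138.3 W/m².
That is 22.49% of the incident intensity.

≈ 22.5%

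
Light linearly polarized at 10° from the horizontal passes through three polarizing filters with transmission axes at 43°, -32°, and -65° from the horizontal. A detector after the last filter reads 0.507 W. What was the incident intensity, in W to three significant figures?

I₁ = I₀ cos²(43° − 10°) = I₀ cos²(33°) = 0.7034 I₀.
I₂ = I₁ cos²(-32° − 43°) = 0.7034 I₀ · cos²(75°) = 0.04712 I₀.
I₃ = I₂ cos²(-65° + 32°) = 0.04712 I₀ · cos²(33°) = 0.03314 I₀.
So 0.507 W = 0.03314 I₀, giving I₀ = 0.507/0.03314 = 15.3 W.

I₀ ≈ 15.3 W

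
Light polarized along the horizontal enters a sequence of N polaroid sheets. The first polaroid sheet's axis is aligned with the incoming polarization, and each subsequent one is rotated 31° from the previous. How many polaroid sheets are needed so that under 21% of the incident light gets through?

N = 7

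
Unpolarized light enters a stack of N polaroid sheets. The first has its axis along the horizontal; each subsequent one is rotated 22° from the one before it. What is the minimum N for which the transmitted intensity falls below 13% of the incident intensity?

First polarizer halves the unpolarized light: factor 1/2.
Each further stage multiplies by cos²(22°) = 0.8597.
After N polarizers: T = 0.5·0.8597^(N−1). Require T < 0.13 ⇒ N−1 > ln(0.13/0.5)/ln(0.8597) = 8.91, so N−1 ≥ 9 and N = 10.
Check: N=10 gives T = 0.1282 < 0.13; N=9 gives T = 0.1492.

N = 10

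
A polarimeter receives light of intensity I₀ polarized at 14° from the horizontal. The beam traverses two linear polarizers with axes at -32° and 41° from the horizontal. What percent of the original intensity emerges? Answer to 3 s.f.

≈ 4.12%

I₁ = I₀ cos²(-32° − 14°) = I₀ cos²(46°) = 0.4826 I₀.
I₂ = I₁ cos²(41° + 32°) = 0.4826 I₀ · cos²(73°) = 0.04125 I₀.
That is 4.125% of the incident intensity.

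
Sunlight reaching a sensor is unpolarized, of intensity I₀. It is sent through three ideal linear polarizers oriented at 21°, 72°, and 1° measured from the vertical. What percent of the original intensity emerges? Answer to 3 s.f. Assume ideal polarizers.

≈ 2.10%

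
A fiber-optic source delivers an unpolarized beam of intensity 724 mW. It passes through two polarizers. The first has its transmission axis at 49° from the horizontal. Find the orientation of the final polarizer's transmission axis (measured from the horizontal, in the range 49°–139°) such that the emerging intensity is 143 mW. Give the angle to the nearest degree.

θ ≈ 100°

Unpolarized light through the first polarizer → I₁ = ½ I₀, now polarized at 49°.
Target fraction: 143 / 724 mW = 0.1975 of I₀.
Need I₂/I₀ = 0.1975, so cos²(θ − 49°) = 0.1975 / 0.5 = 0.395.
θ − 49° = arccos(√0.395) = 51.1°, giving θ ≈ 49 + 51.1 = 100.1°.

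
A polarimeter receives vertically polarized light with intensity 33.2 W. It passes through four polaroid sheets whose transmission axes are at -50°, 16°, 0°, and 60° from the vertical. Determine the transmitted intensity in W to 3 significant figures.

By Malus's law, I₁ = 33.2 W · cos²(50°) = 13.72 W.
I₂ = I₁ · cos²(66°) = 13.72 · 0.1654 = 2.269 W.
I₃ = I₂ · cos²(16°) = 2.269 · 0.924 = 2.097 W.
I₄ = I₃ · cos²(60°) = 2.097 · 0.25 = 0.5242 W.

I ≈ 0.524 W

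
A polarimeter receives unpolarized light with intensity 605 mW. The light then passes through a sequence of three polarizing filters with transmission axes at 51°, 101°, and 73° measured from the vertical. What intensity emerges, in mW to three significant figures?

I ≈ 97.4 mW

Unpolarized light through the first polarizer → I₁ = 605 mW/2 = 302.5 mW, polarized at 51°.
I₂ = I₁ · cos²(50°) = 302.5 · 0.4132 = 125 mW.
I₃ = I₂ · cos²(28°) = 125 · 0.7796 = 97.44 mW.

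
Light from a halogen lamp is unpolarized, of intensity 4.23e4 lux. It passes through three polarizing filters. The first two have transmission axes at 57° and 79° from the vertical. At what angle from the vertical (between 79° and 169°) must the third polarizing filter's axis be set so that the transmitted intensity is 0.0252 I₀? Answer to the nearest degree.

θ ≈ 155°

Unpolarized light through the first polarizer → I₁ = ½ I₀, now polarized at 57°.
I₂ = I₁ cos²(79° − 57°) = 0.5 I₀ · cos²(22°) = 0.4298 I₀.
Need I₃/I₀ = 0.0252, so cos²(θ − 79°) = 0.0252 / 0.4298 = 0.05863.
θ − 79° = arccos(√0.05863) = 76.0°, giving θ ≈ 79 + 76.0 = 155.0°.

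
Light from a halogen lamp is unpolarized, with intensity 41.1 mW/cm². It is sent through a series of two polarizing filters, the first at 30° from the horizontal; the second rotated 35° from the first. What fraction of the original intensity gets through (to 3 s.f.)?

I/I₀ ≈ 0.336

Unpolarized light through the first polarizer → I₁ = 41.1 mW/cm²/2 = 20.55 mW/cm², polarized at 30°.
I₂ = I₁ · cos²(35°) = 20.55 · 0.671 = 13.79 mW/cm².
Transmitted fraction = 0.3355.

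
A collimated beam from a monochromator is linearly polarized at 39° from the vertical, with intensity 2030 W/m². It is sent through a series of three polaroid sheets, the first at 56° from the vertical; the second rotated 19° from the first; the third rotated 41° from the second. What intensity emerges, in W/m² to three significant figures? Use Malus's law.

I ≈ 945 W/m²

By Malus's law, I₁ = 2030 W/m² · cos²(17°) = 1856 W/m².
I₂ = I₁ · cos²(19°) = 1856 · 0.894 = 1660 W/m².
I₃ = I₂ · cos²(41°) = 1660 · 0.5696 = 945.3 W/m².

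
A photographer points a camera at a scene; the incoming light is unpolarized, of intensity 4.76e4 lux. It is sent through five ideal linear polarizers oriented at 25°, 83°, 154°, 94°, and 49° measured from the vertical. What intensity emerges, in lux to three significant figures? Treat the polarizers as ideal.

I ≈ 88.6 lux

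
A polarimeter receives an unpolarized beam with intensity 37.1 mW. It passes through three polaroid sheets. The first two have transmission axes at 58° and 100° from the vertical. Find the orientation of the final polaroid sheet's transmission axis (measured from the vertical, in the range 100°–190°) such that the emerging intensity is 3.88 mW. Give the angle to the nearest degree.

θ ≈ 152°

Unpolarized light through the first polarizer → I₁ = ½ I₀, now polarized at 58°.
I₂ = I₁ cos²(100° − 58°) = 0.5 I₀ · cos²(42°) = 0.2761 I₀.
Target fraction: 3.88 / 37.1 mW = 0.1046 of I₀.
Need I₃/I₀ = 0.1046, so cos²(θ − 100°) = 0.1046 / 0.2761 = 0.3787.
θ − 100° = arccos(√0.3787) = 52.0°, giving θ ≈ 100 + 52.0 = 152.0°.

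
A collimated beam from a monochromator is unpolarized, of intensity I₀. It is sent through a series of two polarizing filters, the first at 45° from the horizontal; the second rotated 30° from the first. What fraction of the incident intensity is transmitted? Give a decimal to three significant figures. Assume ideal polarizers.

Unpolarized light through the first polarizer → I₁ = ½ I₀, now polarized at 45°.
I₂ = I₁ cos²(30°) = 0.5 · 0.75 I₀ = 0.375 I₀.
Transmitted fraction = 0.375.

≈ 0.375 I₀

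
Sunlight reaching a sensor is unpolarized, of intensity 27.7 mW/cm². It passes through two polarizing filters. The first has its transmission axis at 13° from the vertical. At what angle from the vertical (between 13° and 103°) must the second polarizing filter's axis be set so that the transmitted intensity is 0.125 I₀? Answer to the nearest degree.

Unpolarized light through the first polarizer → I₁ = ½ I₀, now polarized at 13°.
Need I₂/I₀ = 0.125, so cos²(θ − 13°) = 0.125 / 0.5 = 0.25.
θ − 13° = arccos(√0.25) = 60.0°, giving θ ≈ 13 + 60.0 = 73.0°.

θ ≈ 73°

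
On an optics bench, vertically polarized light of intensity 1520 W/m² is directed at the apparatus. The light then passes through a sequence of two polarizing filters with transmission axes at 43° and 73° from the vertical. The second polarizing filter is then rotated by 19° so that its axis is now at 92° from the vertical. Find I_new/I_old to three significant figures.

I_new/I_old ≈ 0.574

Before rotation:
By Malus's law, I₁ = I₀ cos²(43° − 0°) = I₀ cos²(43°) = 0.5349 I₀.
I₂ = I₁ cos²(73° − 43°) = 0.5349 I₀ · cos²(30°) = 0.4012 I₀.
After rotation:
I₁ = I₀ cos²(43° − 0°) = I₀ cos²(43°) = 0.5349 I₀.
I₂ = I₁ cos²(92° − 43°) = 0.5349 I₀ · cos²(49°) = 0.2302 I₀.
Ratio = 0.2302 / 0.4012 = 0.5739.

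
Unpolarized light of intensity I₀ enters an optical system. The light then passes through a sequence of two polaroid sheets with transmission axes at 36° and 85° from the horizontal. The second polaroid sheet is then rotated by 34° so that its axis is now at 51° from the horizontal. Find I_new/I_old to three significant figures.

I_new/I_old ≈ 2.17

Before rotation:
Unpolarized light through the first polarizer → I₁ = ½ I₀, now polarized at 36°.
I₂ = I₁ cos²(85° − 36°) = 0.5 I₀ · cos²(49°) = 0.2152 I₀.
After rotation:
Unpolarized light through the first polarizer → I₁ = ½ I₀, now polarized at 36°.
I₂ = I₁ cos²(51° − 36°) = 0.5 I₀ · cos²(15°) = 0.4665 I₀.
Ratio = 0.4665 / 0.2152 = 2.168.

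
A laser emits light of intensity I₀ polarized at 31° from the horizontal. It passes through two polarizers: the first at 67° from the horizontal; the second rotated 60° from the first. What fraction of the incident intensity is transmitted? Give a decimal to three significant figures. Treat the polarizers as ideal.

≈ 0.164 I₀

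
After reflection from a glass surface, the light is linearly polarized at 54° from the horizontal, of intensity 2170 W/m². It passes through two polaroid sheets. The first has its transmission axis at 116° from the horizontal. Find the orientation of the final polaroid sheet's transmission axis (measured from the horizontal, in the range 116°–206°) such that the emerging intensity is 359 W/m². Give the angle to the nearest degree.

By Malus's law, I₁ = I₀ cos²(116° − 54°) = I₀ cos²(62°) = 0.2204 I₀.
Target fraction: 359 / 2170 W/m² = 0.1654 of I₀.
Need I₂/I₀ = 0.1654, so cos²(θ − 116°) = 0.1654 / 0.2204 = 0.7506.
θ − 116° = arccos(√0.7506) = 30.0°, giving θ ≈ 116 + 30.0 = 146.0°.

θ ≈ 146°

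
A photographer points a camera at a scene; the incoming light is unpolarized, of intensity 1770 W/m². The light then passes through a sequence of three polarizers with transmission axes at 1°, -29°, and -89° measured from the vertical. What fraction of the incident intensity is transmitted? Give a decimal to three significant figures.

I/I₀ ≈ 0.0938

Unpolarized light through the first polarizer → I₁ = 1770 W/m²/2 = 885 W/m², polarized at 1°.
I₂ = I₁ · cos²(30°) = 885 · 0.75 = 663.8 W/m².
I₃ = I₂ · cos²(60°) = 663.8 · 0.25 = 165.9 W/m².
Transmitted fraction = 0.09375.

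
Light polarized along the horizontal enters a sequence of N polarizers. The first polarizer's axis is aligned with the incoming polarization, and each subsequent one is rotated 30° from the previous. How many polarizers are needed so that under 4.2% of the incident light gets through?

N = 13

First polarizer is aligned with the polarization: full transmission.
Each further stage multiplies by cos²(30°) = 0.75.
After N polarizers: T = 0.75^(N−1). Require T < 0.042 ⇒ N−1 > ln(0.042)/ln(0.75) = 11.02, so N−1 ≥ 12 and N = 13.
Check: N=13 gives T = 0.03168 < 0.042; N=12 gives T = 0.04224.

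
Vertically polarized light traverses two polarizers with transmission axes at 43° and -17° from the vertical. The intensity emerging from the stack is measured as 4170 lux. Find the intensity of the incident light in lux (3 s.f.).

I₀ ≈ 3.12e4 lux

I₁ = I₀ cos²(43° − 0°) = I₀ cos²(43°) = 0.5349 I₀.
I₂ = I₁ cos²(-17° − 43°) = 0.5349 I₀ · cos²(60°) = 0.1337 I₀.
So 4170 lux = 0.1337 I₀, giving I₀ = 4170/0.1337 = 3.118e+04 lux.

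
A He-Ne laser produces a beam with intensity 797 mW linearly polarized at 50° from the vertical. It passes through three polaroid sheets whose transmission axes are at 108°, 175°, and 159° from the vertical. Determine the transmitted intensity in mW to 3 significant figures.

I ≈ 31.6 mW

I₁ = 797 mW · cos²(58°) = 223.8 mW.
I₂ = I₁ · cos²(67°) = 223.8 · 0.1527 = 34.17 mW.
I₃ = I₂ · cos²(16°) = 34.17 · 0.924 = 31.57 mW.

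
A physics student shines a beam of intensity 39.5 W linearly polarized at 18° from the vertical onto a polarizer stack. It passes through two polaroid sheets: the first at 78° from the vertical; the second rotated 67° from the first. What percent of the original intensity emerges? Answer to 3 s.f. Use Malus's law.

By Malus's law, I₁ = 39.5 W · cos²(60°) = 9.875 W.
I₂ = I₁ · cos²(67°) = 9.875 · 0.1527 = 1.508 W.
That is 3.817% of the incident intensity.

≈ 3.82%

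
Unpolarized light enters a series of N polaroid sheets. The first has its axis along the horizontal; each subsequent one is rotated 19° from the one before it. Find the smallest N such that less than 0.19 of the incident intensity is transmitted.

N = 10

First polarizer halves the unpolarized light: factor 1/2.
Each further stage multiplies by cos²(19°) = 0.894.
After N polarizers: T = 0.5·0.894^(N−1). Require T < 0.19 ⇒ N−1 > ln(0.19/0.5)/ln(0.894) = 8.64, so N−1 ≥ 9 and N = 10.
Check: N=10 gives T = 0.1824 < 0.19; N=9 gives T = 0.204.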